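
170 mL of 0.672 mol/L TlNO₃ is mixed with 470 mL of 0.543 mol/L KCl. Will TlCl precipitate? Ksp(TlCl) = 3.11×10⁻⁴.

Yes

Total volume after mixing = 170 + 470 = 640 mL.
[Tl⁺] = (0.672)(170)/640 = 0.179 mol/L
[Cl⁻] = (0.543)(470)/640 = 0.399 mol/L
Q = [Tl⁺][Cl⁻] = 7.12×10⁻²
Because Q > Ksp (7.12×10⁻² vs 3.11×10⁻⁴), a precipitate of TlCl forms.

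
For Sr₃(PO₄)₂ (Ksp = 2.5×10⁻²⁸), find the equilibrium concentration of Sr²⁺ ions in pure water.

3.5×10⁻⁶ M

Sr₃(PO₄)₂(s) ⇌ 3 Sr²⁺(aq) + 2 PO₄³⁻(aq)
For each mole of Sr₃(PO₄)₂ that dissolves per liter, [Sr²⁺] = 3s and [PO₄³⁻] = 2s; let s denote this solubility.
Ksp = [Sr²⁺]^3[PO₄³⁻]^2 = (3s)^3 · (2s)^2 = 108s^5 = 2.5×10⁻²⁸
s = 1.2×10⁻⁶ mol/L
[Sr²⁺] = 3s = 3.5×10⁻⁶ mol/L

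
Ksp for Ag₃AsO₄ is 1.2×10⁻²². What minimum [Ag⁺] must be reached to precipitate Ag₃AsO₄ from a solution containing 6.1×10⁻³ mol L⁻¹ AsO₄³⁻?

2.7×10⁻⁷ M

A salt starts to precipitate once the ion product Q reaches its Ksp.
Ag₃AsO₄(s) ⇌ 3 Ag⁺(aq) + AsO₄³⁻(aq)
Ksp = [Ag⁺]^3[AsO₄³⁻] = [Ag⁺]^3(6.1×10⁻³)
[Ag⁺]^3 = 1.2×10⁻²² / (6.1×10⁻³) = 2.0×10⁻²⁰
[Ag⁺] = 2.7×10⁻⁷ mol L⁻¹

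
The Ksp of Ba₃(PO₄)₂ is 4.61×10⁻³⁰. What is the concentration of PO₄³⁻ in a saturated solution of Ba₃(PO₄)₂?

1.06×10⁻⁶ M

Ba₃(PO₄)₂(s) ⇌ 3 Ba²⁺(aq) + 2 PO₄³⁻(aq)
With molar solubility s: [Ba²⁺] = 3s, [PO₄³⁻] = 2s.
Ksp = [Ba²⁺]^3[PO₄³⁻]^2 = (3s)^3 · (2s)^2 = 108s^5 = 4.61×10⁻³⁰
s = 5.32×10⁻⁷ M
[PO₄³⁻] = 2s = 1.06×10⁻⁶ M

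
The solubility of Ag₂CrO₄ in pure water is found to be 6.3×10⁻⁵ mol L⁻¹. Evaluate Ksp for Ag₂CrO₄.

Ag₂CrO₄(s) ⇌ 2 Ag⁺(aq) + CrO₄²⁻(aq)
If s mol/L of Ag₂CrO₄ dissolves, [Ag⁺] = 2s and [CrO₄²⁻] = s.
Ksp = [Ag⁺]^2[CrO₄²⁻] = (2s)^2 · s = 4s^3
Ksp = 4 × (6.3×10⁻⁵)^3 = 1.0×10⁻¹²

Ksp = 1.0×10⁻¹²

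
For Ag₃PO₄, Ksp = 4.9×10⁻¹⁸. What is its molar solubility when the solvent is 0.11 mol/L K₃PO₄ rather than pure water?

1.2×10⁻⁶ M

Ag₃PO₄(s) ⇌ 3 Ag⁺(aq) + PO₄³⁻(aq)
Let s be the solubility of Ag₃PO₄ here. The common ion gives [PO₄³⁻] ≈ 0.11 mol/L, and [Ag⁺] = 3s.
Ksp = [Ag⁺]^3[PO₄³⁻] = (3s)^3(0.11)
(3s)^3 = 4.9×10⁻¹⁸ / (0.11) = 4.5×10⁻¹⁷
s = 1.2×10⁻⁶ mol/L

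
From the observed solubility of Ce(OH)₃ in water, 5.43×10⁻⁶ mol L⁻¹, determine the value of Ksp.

Ce(OH)₃(s) ⇌ Ce³⁺(aq) + 3 OH⁻(aq)
With molar solubility s: [Ce³⁺] = s, [OH⁻] = 3s.
Ksp = [Ce³⁺][OH⁻]^3 = s · (3s)^3 = 27s^4
Ksp = 27 × (5.43×10⁻⁶)^4 = 2.35×10⁻²⁰

Ksp = 2.35×10⁻²⁰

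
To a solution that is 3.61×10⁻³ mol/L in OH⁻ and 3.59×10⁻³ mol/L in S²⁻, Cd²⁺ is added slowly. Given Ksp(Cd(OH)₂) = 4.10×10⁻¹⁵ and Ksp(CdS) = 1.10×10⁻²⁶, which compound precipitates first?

CdS

Each salt precipitates once Q = Ksp for that salt.
For Cd(OH)₂: [Cd²⁺] = (Ksp/[OH⁻]^2) = 3.15×10⁻¹⁰ mol/L
For CdS: [Cd²⁺] = (Ksp/[S²⁻]) = 3.06×10⁻²⁴ mol/L
CdS requires the lower [Cd²⁺], so it precipitates first.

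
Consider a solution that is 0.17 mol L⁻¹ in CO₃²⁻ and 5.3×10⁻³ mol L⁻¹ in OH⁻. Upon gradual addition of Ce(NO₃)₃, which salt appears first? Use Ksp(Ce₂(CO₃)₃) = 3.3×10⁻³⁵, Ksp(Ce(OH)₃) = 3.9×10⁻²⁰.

A salt starts to precipitate once the ion product Q reaches its Ksp.
For Ce₂(CO₃)₃: [Ce³⁺] = (Ksp/[CO₃²⁻]^3)^(1/2) = 8.2×10⁻¹⁷ mol L⁻¹
For Ce(OH)₃: [Ce³⁺] = (Ksp/[OH⁻]^3) = 2.6×10⁻¹³ mol L⁻¹
Since Ce₂(CO₃)₃ needs less Ce³⁺ to reach saturation, it precipitates first.

Ce₂(CO₃)₃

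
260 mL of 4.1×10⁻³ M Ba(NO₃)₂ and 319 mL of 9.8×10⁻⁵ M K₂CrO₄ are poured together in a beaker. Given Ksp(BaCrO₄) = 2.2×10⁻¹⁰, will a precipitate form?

Yes

After mixing, V = 260 mL + 319 mL = 579 mL.
[Ba²⁺] = (4.1×10⁻³)(260)/579 = 1.8×10⁻³ M
[CrO₄²⁻] = (9.8×10⁻⁵)(319)/579 = 5.4×10⁻⁵ M
Q = [Ba²⁺][CrO₄²⁻] = 9.9×10⁻⁸
Because Q > Ksp (9.9×10⁻⁸ vs 2.2×10⁻¹⁰), a precipitate of BaCrO₄ forms.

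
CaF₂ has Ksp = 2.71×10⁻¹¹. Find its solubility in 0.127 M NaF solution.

CaF₂(s) ⇌ Ca²⁺(aq) + 2 F⁻(aq)
The solution already contains F⁻ at 0.127 M. Let s be the molar solubility of CaF₂.
[F⁻] ≈ 0.127 M (common ion dominates); [Ca²⁺] = s.
Ksp = [Ca²⁺][F⁻]^2 = s(0.127)^2
s = 2.71×10⁻¹¹ / (0.127)^2 = 1.68×10⁻⁹
s = 1.68×10⁻⁹ M

1.68×10⁻⁹ M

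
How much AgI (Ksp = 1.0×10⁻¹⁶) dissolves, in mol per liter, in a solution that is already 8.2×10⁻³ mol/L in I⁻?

AgI(s) ⇌ Ag⁺(aq) + I⁻(aq)
The solution already contains I⁻ at 8.2×10⁻³ mol/L. Let s be the molar solubility of AgI.
[I⁻] ≈ 8.2×10⁻³ mol/L (common ion dominates); [Ag⁺] = s.
Ksp = [Ag⁺][I⁻] = s(8.2×10⁻³)
s = 1.0×10⁻¹⁶ / (8.2×10⁻³) = 1.2×10⁻¹⁴
s = 1.2×10⁻¹⁴ mol/L

1.2×10⁻¹⁴ M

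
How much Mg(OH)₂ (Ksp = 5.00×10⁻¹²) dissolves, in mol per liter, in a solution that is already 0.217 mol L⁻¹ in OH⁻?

1.06×10⁻¹⁰ M

Mg(OH)₂(s) ⇌ Mg²⁺(aq) + 2 OH⁻(aq)
Let s be the solubility of Mg(OH)₂ here. The common ion gives [OH⁻] ≈ 0.217 mol L⁻¹, and [Mg²⁺] = s.
Ksp = [Mg²⁺][OH⁻]^2 = s(0.217)^2
s = 5.00×10⁻¹² / (0.217)^2 = 1.06×10⁻¹⁰
s = 1.06×10⁻¹⁰ mol L⁻¹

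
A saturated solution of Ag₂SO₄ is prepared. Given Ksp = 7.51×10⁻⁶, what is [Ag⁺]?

Ag₂SO₄(s) ⇌ 2 Ag⁺(aq) + SO₄²⁻(aq)
With molar solubility s: [Ag⁺] = 2s, [SO₄²⁻] = s.
Ksp = [Ag⁺]^2[SO₄²⁻] = (2s)^2 · s = 4s^3 = 7.51×10⁻⁶
s = 1.23×10⁻² M
[Ag⁺] = 2s = 2.47×10⁻² M

2.47×10⁻² M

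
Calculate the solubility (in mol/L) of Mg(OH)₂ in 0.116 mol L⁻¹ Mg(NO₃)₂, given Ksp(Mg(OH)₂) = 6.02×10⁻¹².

Mg(OH)₂(s) ⇌ Mg²⁺(aq) + 2 OH⁻(aq)
The solution already contains Mg²⁺ at 0.116 mol L⁻¹. Let s be the molar solubility of Mg(OH)₂.
[Mg²⁺] ≈ 0.116 mol L⁻¹ (common ion dominates); [OH⁻] = 2s.
Ksp = [Mg²⁺][OH⁻]^2 = (0.116)(2s)^2
(2s)^2 = 6.02×10⁻¹² / (0.116) = 5.19×10⁻¹¹
s = 3.60×10⁻⁶ mol L⁻¹

3.60×10⁻⁶ M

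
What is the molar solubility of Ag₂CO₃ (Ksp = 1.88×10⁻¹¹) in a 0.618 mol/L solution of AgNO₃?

4.92×10⁻¹¹ M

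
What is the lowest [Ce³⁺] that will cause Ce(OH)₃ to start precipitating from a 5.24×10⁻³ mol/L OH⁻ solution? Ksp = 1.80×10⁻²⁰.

The threshold for precipitation is Q = Ksp.
Ce(OH)₃(s) ⇌ Ce³⁺(aq) + 3 OH⁻(aq)
Ksp = [Ce³⁺][OH⁻]^3 = [Ce³⁺](5.24×10⁻³)^3
[Ce³⁺] = 1.80×10⁻²⁰ / (5.24×10⁻³)^3 = 1.25×10⁻¹³
[Ce³⁺] = 1.25×10⁻¹³ mol/L

1.25×10⁻¹³ M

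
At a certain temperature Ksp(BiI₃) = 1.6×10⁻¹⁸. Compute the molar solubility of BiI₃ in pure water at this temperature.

1.6×10⁻⁵ M

BiI₃(s) ⇌ Bi³⁺(aq) + 3 I⁻(aq)
Let s be the molar solubility. Then [Bi³⁺] = s and [I⁻] = 3s.
Ksp = [Bi³⁺][I⁻]^3 = s · (3s)^3 = 27s^4
27s^4 = 1.6×10⁻¹⁸  ⇒  s^4 = 5.9×10⁻²⁰
s = 1.6×10⁻⁵ mol L⁻¹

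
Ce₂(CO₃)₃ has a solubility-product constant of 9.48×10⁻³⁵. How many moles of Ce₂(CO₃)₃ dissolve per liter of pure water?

6.15×10⁻⁸ M

Ce₂(CO₃)₃(s) ⇌ 2 Ce³⁺(aq) + 3 CO₃²⁻(aq)
With molar solubility s: [Ce³⁺] = 2s, [CO₃²⁻] = 3s.
Ksp = [Ce³⁺]^2[CO₃²⁻]^3 = (2s)^2 · (3s)^3 = 108s^5
108s^5 = 9.48×10⁻³⁵  ⇒  s^5 = 8.78×10⁻³⁷
s = (8.78×10⁻³⁷)^(1/5) = 6.15×10⁻⁸ M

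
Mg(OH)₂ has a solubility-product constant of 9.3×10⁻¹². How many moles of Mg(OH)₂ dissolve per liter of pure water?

Mg(OH)₂(s) ⇌ Mg²⁺(aq) + 2 OH⁻(aq)
Call the molar solubility s, so that [Mg²⁺] = s and [OH⁻] = 2s.
Ksp = [Mg²⁺][OH⁻]^2 = s · (2s)^2 = 4s^3
4s^3 = 9.3×10⁻¹²  ⇒  s^3 = 2.3×10⁻¹²
s = 1.3×10⁻⁴ mol/L

1.3×10⁻⁴ M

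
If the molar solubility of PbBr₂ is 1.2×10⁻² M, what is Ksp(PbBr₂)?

Ksp = 6.9×10⁻⁶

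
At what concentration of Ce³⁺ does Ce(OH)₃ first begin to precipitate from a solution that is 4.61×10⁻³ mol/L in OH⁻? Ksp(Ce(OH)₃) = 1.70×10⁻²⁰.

1.74×10⁻¹³ M

Each salt precipitates once Q = Ksp for that salt.
Ce(OH)₃(s) ⇌ Ce³⁺(aq) + 3 OH⁻(aq)
Ksp = [Ce³⁺][OH⁻]^3 = [Ce³⁺](4.61×10⁻³)^3
[Ce³⁺] = 1.70×10⁻²⁰ / (4.61×10⁻³)^3 = 1.74×10⁻¹³
[Ce³⁺] = 1.74×10⁻¹³ mol/L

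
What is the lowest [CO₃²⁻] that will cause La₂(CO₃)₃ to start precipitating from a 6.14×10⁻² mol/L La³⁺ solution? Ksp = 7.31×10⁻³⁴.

A salt starts to precipitate once the ion product Q reaches its Ksp.
La₂(CO₃)₃(s) ⇌ 2 La³⁺(aq) + 3 CO₃²⁻(aq)
Ksp = [La³⁺]^2[CO₃²⁻]^3 = [CO₃²⁻]^3(6.14×10⁻²)^2
[CO₃²⁻]^3 = 7.31×10⁻³⁴ / (6.14×10⁻²)^2 = 1.94×10⁻³¹
[CO₃²⁻] = 5.79×10⁻¹¹ mol/L

5.79×10⁻¹¹ M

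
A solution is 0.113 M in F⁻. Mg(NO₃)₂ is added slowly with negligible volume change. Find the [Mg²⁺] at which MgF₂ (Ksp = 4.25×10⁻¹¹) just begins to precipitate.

3.33×10⁻⁹ M

Each salt precipitates once Q = Ksp for that salt.
MgF₂(s) ⇌ Mg²⁺(aq) + 2 F⁻(aq)
Ksp = [Mg²⁺][F⁻]^2 = [Mg²⁺](0.113)^2
[Mg²⁺] = 4.25×10⁻¹¹ / (0.113)^2 = 3.33×10⁻⁹
[Mg²⁺] = 3.33×10⁻⁹ M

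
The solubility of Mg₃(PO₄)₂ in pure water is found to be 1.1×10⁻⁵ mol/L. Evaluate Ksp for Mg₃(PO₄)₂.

Ksp = 1.7×10⁻²³

Mg₃(PO₄)₂(s) ⇌ 3 Mg²⁺(aq) + 2 PO₄³⁻(aq)
With molar solubility s: [Mg²⁺] = 3s, [PO₄³⁻] = 2s.
Ksp = [Mg²⁺]^3[PO₄³⁻]^2 = (3s)^3 · (2s)^2 = 108s^5
Ksp = 108 × (1.1×10⁻⁵)^5 = 1.7×10⁻²³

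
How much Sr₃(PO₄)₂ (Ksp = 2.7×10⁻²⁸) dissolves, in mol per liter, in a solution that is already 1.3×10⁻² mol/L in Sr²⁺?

Sr₃(PO₄)₂(s) ⇌ 3 Sr²⁺(aq) + 2 PO₄³⁻(aq)
Sr²⁺ is already present at 1.3×10⁻² mol/L. If s mol/L of Sr₃(PO₄)₂ dissolves, [PO₄³⁻] = 2s while [Sr²⁺] ≈ 1.3×10⁻² mol/L.
Ksp = [Sr²⁺]^3[PO₄³⁻]^2 = (1.3×10⁻²)^3(2s)^2
(2s)^2 = 2.7×10⁻²⁸ / (1.3×10⁻²)^3 = 1.2×10⁻²²
s = 5.5×10⁻¹² mol/L

5.5×10⁻¹² M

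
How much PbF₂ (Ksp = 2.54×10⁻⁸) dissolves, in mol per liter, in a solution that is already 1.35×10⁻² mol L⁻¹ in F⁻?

1.39×10⁻⁴ M

PbF₂(s) ⇌ Pb²⁺(aq) + 2 F⁻(aq)
With F⁻ already at 1.35×10⁻² mol L⁻¹ and s small, take [F⁻] ≈ 1.35×10⁻² mol L⁻¹ and [Pb²⁺] = s.
Ksp = [Pb²⁺][F⁻]^2 = s(1.35×10⁻²)^2
s = 2.54×10⁻⁸ / (1.35×10⁻²)^2 = 1.39×10⁻⁴
s = 1.39×10⁻⁴ mol L⁻¹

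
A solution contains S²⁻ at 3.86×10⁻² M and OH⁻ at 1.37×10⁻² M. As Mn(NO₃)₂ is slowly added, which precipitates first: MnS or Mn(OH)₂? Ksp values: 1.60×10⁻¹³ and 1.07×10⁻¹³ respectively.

Each salt precipitates once Q = Ksp for that salt.
For MnS: [Mn²⁺] = (Ksp/[S²⁻]) = 4.15×10⁻¹² M
For Mn(OH)₂: [Mn²⁺] = (Ksp/[OH⁻]^2) = 5.70×10⁻¹⁰ M
MnS requires the lower [Mn²⁺], so it precipitates first.

MnS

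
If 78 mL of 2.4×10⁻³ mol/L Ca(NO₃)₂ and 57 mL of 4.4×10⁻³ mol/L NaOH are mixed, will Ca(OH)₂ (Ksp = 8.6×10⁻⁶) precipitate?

No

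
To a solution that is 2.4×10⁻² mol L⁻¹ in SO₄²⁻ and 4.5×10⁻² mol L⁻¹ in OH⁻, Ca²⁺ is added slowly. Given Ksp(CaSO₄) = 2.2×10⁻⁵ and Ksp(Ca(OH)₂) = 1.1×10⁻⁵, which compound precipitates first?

The threshold for precipitation is Q = Ksp.
For CaSO₄: [Ca²⁺] = (Ksp/[SO₄²⁻]) = 9.2×10⁻⁴ mol L⁻¹
For Ca(OH)₂: [Ca²⁺] = (Ksp/[OH⁻]^2) = 5.4×10⁻³ mol L⁻¹
CaSO₄ requires the lower [Ca²⁺], so it precipitates first.

CaSO₄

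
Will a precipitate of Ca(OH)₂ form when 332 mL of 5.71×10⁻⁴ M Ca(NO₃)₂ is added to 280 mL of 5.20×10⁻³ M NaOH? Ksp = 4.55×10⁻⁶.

The combined volume is 612 mL.
[Ca²⁺] = (5.71×10⁻⁴)(332)/612 = 3.10×10⁻⁴ M
[OH⁻] = (5.20×10⁻³)(280)/612 = 2.38×10⁻³ M
Q = [Ca²⁺][OH⁻]^2 = 1.75×10⁻⁹
Since Q (1.75×10⁻⁹) is less than Ksp (4.55×10⁻⁶), no Ca(OH)₂ precipitates.

No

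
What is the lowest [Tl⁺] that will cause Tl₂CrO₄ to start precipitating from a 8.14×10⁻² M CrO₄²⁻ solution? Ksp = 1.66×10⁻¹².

4.52×10⁻⁶ M

Precipitation begins when Q = Ksp.
Tl₂CrO₄(s) ⇌ 2 Tl⁺(aq) + CrO₄²⁻(aq)
Ksp = [Tl⁺]^2[CrO₄²⁻] = [Tl⁺]^2(8.14×10⁻²)
[Tl⁺]^2 = 1.66×10⁻¹² / (8.14×10⁻²) = 2.04×10⁻¹¹
[Tl⁺] = 4.52×10⁻⁶ M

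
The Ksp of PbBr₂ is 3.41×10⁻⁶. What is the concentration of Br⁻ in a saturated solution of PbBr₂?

1.90×10⁻² M

PbBr₂(s) ⇌ Pb²⁺(aq) + 2 Br⁻(aq)
For each mole of PbBr₂ that dissolves per liter, [Pb²⁺] = s and [Br⁻] = 2s; let s denote this solubility.
Ksp = [Pb²⁺][Br⁻]^2 = s · (2s)^2 = 4s^3 = 3.41×10⁻⁶
s = 9.48×10⁻³ mol/L
[Br⁻] = 2s = 1.90×10⁻² mol/L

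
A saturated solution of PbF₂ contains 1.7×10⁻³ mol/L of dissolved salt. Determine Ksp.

Ksp = 2.0×10⁻⁸

PbF₂(s) ⇌ Pb²⁺(aq) + 2 F⁻(aq)
If s mol/L of PbF₂ dissolves, [Pb²⁺] = s and [F⁻] = 2s.
Ksp = [Pb²⁺][F⁻]^2 = s · (2s)^2 = 4s^3
Ksp = 4 × (1.7×10⁻³)^3 = 2.0×10⁻⁸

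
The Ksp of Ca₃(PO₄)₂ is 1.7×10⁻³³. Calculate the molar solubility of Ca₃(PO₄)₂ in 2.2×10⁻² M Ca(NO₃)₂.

6.3×10⁻¹⁵ M

Ca₃(PO₄)₂(s) ⇌ 3 Ca²⁺(aq) + 2 PO₄³⁻(aq)
With Ca²⁺ already at 2.2×10⁻² M and s small, take [Ca²⁺] ≈ 2.2×10⁻² M and [PO₄³⁻] = 2s.
Ksp = [Ca²⁺]^3[PO₄³⁻]^2 = (2.2×10⁻²)^3(2s)^2
(2s)^2 = 1.7×10⁻³³ / (2.2×10⁻²)^3 = 1.6×10⁻²⁸
s = 6.3×10⁻¹⁵ M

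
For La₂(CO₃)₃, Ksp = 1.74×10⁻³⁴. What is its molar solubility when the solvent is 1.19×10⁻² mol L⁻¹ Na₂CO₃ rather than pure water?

5.08×10⁻¹⁵ M

La₂(CO₃)₃(s) ⇌ 2 La³⁺(aq) + 3 CO₃²⁻(aq)
CO₃²⁻ is already present at 1.19×10⁻² mol L⁻¹. If s mol/L of La₂(CO₃)₃ dissolves, [La³⁺] = 2s while [CO₃²⁻] ≈ 1.19×10⁻² mol L⁻¹.
Ksp = [La³⁺]^2[CO₃²⁻]^3 = (2s)^2(1.19×10⁻²)^3
(2s)^2 = 1.74×10⁻³⁴ / (1.19×10⁻²)^3 = 1.03×10⁻²⁸
s = 5.08×10⁻¹⁵ mol L⁻¹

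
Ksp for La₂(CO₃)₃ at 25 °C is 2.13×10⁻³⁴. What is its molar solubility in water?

7.23×10⁻⁸ M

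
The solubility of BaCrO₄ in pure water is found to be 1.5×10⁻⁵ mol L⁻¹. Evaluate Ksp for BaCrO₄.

BaCrO₄(s) ⇌ Ba²⁺(aq) + CrO₄²⁻(aq)
For each mole of BaCrO₄ that dissolves per liter, [Ba²⁺] = s and [CrO₄²⁻] = s; let s denote this solubility.
Ksp = [Ba²⁺][CrO₄²⁻] = s · s = s^2
Ksp = (1.5×10⁻⁵)^2 = 2.3×10⁻¹⁰

Ksp = 2.3×10⁻¹⁰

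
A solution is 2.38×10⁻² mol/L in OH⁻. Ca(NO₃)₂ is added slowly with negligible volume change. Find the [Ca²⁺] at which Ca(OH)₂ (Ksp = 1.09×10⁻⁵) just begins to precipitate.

Precipitation of each salt begins when its ion product equals Ksp.
Ca(OH)₂(s) ⇌ Ca²⁺(aq) + 2 OH⁻(aq)
Ksp = [Ca²⁺][OH⁻]^2 = [Ca²⁺](2.38×10⁻²)^2
[Ca²⁺] = 1.09×10⁻⁵ / (2.38×10⁻²)^2 = 1.92×10⁻²
[Ca²⁺] = 1.92×10⁻² mol/L

1.92×10⁻² M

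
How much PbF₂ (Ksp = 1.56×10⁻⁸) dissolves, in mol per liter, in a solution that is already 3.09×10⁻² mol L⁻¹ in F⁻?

1.63×10⁻⁵ M

PbF₂(s) ⇌ Pb²⁺(aq) + 2 F⁻(aq)
F⁻ is already present at 3.09×10⁻² mol L⁻¹. If s mol/L of PbF₂ dissolves, [Pb²⁺] = s while [F⁻] ≈ 3.09×10⁻² mol L⁻¹.
Ksp = [Pb²⁺][F⁻]^2 = s(3.09×10⁻²)^2
s = 1.56×10⁻⁸ / (3.09×10⁻²)^2 = 1.63×10⁻⁵
s = 1.63×10⁻⁵ mol L⁻¹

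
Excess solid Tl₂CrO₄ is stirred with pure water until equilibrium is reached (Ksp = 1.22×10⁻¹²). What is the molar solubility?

6.73×10⁻⁵ M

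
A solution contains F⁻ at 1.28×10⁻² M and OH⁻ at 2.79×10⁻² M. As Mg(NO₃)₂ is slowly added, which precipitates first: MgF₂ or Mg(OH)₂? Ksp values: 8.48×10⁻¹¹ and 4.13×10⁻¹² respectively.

Each salt precipitates once Q = Ksp for that salt.
For MgF₂: [Mg²⁺] = (Ksp/[F⁻]^2) = 5.18×10⁻⁷ M
For Mg(OH)₂: [Mg²⁺] = (Ksp/[OH⁻]^2) = 5.31×10⁻⁹ M
Since Mg(OH)₂ needs less Mg²⁺ to reach saturation, it precipitates first.

Mg(OH)₂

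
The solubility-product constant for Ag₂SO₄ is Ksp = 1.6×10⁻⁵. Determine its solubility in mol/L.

1.6×10⁻² M

Ag₂SO₄(s) ⇌ 2 Ag⁺(aq) + SO₄²⁻(aq)
With molar solubility s: [Ag⁺] = 2s, [SO₄²⁻] = s.
Ksp = [Ag⁺]^2[SO₄²⁻] = (2s)^2 · s = 4s^3
4s^3 = 1.6×10⁻⁵  ⇒  s^3 = 4.0×10⁻⁶
s = 1.6×10⁻² mol/L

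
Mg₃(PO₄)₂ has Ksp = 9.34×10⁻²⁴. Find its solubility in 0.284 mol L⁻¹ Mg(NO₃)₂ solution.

Mg₃(PO₄)₂(s) ⇌ 3 Mg²⁺(aq) + 2 PO₄³⁻(aq)
Mg²⁺ is already present at 0.284 mol L⁻¹. If s mol/L of Mg₃(PO₄)₂ dissolves, [PO₄³⁻] = 2s while [Mg²⁺] ≈ 0.284 mol L⁻¹.
Ksp = [Mg²⁺]^3[PO₄³⁻]^2 = (0.284)^3(2s)^2
(2s)^2 = 9.34×10⁻²⁴ / (0.284)^3 = 4.08×10⁻²²
s = 1.01×10⁻¹¹ mol L⁻¹

1.01×10⁻¹¹ M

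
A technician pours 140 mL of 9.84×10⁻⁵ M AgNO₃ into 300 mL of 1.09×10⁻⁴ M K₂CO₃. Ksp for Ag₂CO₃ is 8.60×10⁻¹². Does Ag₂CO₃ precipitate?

After mixing, V = 140 mL + 300 mL = 440 mL.
[Ag⁺] = (9.84×10⁻⁵)(140)/440 = 3.13×10⁻⁵ M
[CO₃²⁻] = (1.09×10⁻⁴)(300)/440 = 7.43×10⁻⁵ M
Q = [Ag⁺]^2[CO₃²⁻] = 7.29×10⁻¹⁴
Since Q (7.29×10⁻¹⁴) is less than Ksp (8.60×10⁻¹²), no Ag₂CO₃ precipitates.

No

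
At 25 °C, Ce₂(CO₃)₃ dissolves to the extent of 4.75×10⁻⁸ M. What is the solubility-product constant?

Ksp = 2.61×10⁻³⁵

Ce₂(CO₃)₃(s) ⇌ 2 Ce³⁺(aq) + 3 CO₃²⁻(aq)
For each mole of Ce₂(CO₃)₃ that dissolves per liter, [Ce³⁺] = 2s and [CO₃²⁻] = 3s; let s denote this solubility.
Ksp = [Ce³⁺]^2[CO₃²⁻]^3 = (2s)^2 · (3s)^3 = 108s^5
Ksp = 108 × (4.75×10⁻⁸)^5 = 2.61×10⁻³⁵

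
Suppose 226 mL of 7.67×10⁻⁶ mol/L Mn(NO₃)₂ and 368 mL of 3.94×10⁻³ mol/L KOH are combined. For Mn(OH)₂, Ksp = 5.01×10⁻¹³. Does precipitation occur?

The combined volume is 594 mL.
[Mn²⁺] = (7.67×10⁻⁶)(226)/594 = 2.92×10⁻⁶ mol/L
[OH⁻] = (3.94×10⁻³)(368)/594 = 2.44×10⁻³ mol/L
Q = [Mn²⁺][OH⁻]^2 = 1.74×10⁻¹¹
Because Q > Ksp (1.74×10⁻¹¹ vs 5.01×10⁻¹³), a precipitate of Mn(OH)₂ forms.

Yes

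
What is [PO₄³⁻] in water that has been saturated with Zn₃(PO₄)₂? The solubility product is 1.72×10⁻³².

3.48×10⁻⁷ M

Zn₃(PO₄)₂(s) ⇌ 3 Zn²⁺(aq) + 2 PO₄³⁻(aq)
With molar solubility s: [Zn²⁺] = 3s, [PO₄³⁻] = 2s.
Ksp = [Zn²⁺]^3[PO₄³⁻]^2 = (3s)^3 · (2s)^2 = 108s^5 = 1.72×10⁻³²
s = 1.74×10⁻⁷ mol L⁻¹
[PO₄³⁻] = 2s = 3.48×10⁻⁷ mol L⁻¹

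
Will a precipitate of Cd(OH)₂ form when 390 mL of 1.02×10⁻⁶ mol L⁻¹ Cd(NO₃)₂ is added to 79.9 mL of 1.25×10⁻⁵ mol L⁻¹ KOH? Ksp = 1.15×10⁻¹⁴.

After mixing, V = 390 mL + 79.9 mL = 469.9 mL.
[Cd²⁺] = (1.02×10⁻⁶)(390)/469.9 = 8.47×10⁻⁷ mol L⁻¹
[OH⁻] = (1.25×10⁻⁵)(79.9)/469.9 = 2.13×10⁻⁶ mol L⁻¹
Q = [Cd²⁺][OH⁻]^2 = 3.82×10⁻¹⁸
Since Q (3.82×10⁻¹⁸) is less than Ksp (1.15×10⁻¹⁴), no Cd(OH)₂ precipitates.

No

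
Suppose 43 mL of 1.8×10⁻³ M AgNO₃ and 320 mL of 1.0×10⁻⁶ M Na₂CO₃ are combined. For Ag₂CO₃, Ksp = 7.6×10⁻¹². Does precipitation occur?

No

Total volume after mixing = 43 + 320 = 363 mL.
[Ag⁺] = (1.8×10⁻³)(43)/363 = 2.1×10⁻⁴ M
[CO₃²⁻] = (1.0×10⁻⁶)(320)/363 = 8.8×10⁻⁷ M
Q = [Ag⁺]^2[CO₃²⁻] = 4.0×10⁻¹⁴
Since Q (4.0×10⁻¹⁴) is less than Ksp (7.6×10⁻¹²), no Ag₂CO₃ precipitates.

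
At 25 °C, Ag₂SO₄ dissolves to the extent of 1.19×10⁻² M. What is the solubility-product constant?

Ag₂SO₄(s) ⇌ 2 Ag⁺(aq) + SO₄²⁻(aq)
Call the molar solubility s, so that [Ag⁺] = 2s and [SO₄²⁻] = s.
Ksp = [Ag⁺]^2[SO₄²⁻] = (2s)^2 · s = 4s^3
Ksp = 4 × (1.19×10⁻²)^3 = 6.74×10⁻⁶

Ksp = 6.74×10⁻⁶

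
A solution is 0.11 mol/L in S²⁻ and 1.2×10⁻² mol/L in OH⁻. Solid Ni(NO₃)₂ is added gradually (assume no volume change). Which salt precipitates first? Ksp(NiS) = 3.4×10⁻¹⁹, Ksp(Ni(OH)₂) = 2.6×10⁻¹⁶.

A salt starts to precipitate once the ion product Q reaches its Ksp.
For NiS: [Ni²⁺] = (Ksp/[S²⁻]) = 3.1×10⁻¹⁸ mol/L
For Ni(OH)₂: [Ni²⁺] = (Ksp/[OH⁻]^2) = 1.8×10⁻¹² mol/L
Since NiS needs less Ni²⁺ to reach saturation, it precipitates first.

NiS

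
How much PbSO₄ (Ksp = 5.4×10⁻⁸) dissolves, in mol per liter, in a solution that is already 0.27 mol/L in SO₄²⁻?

2.0×10⁻⁷ M

PbSO₄(s) ⇌ Pb²⁺(aq) + SO₄²⁻(aq)
Let s be the solubility of PbSO₄ here. The common ion gives [SO₄²⁻] ≈ 0.27 mol/L, and [Pb²⁺] = s.
Ksp = [Pb²⁺][SO₄²⁻] = s(0.27)
s = 5.4×10⁻⁸ / (0.27) = 2.0×10⁻⁷
s = 2.0×10⁻⁷ mol/L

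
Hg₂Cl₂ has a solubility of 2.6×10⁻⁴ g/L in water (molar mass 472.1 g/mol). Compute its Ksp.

Ksp = 6.7×10⁻¹⁹

Convert to molarity: s = 2.6×10⁻⁴ / 472.1 = 5.507×10⁻⁷ mol/L
Hg₂Cl₂(s) ⇌ Hg₂²⁺(aq) + 2 Cl⁻(aq)
With molar solubility s: [Hg₂²⁺] = s, [Cl⁻] = 2s.
Ksp = [Hg₂²⁺][Cl⁻]^2 = s · (2s)^2 = 4s^3
Ksp = 4 × (5.507×10⁻⁷)^3 = 6.7×10⁻¹⁹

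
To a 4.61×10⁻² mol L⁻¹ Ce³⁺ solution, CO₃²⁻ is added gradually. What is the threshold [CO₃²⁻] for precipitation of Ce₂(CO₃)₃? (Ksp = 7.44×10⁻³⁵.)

3.27×10⁻¹¹ M

Each salt precipitates once Q = Ksp for that salt.
Ce₂(CO₃)₃(s) ⇌ 2 Ce³⁺(aq) + 3 CO₃²⁻(aq)
Ksp = [Ce³⁺]^2[CO₃²⁻]^3 = [CO₃²⁻]^3(4.61×10⁻²)^2
[CO₃²⁻]^3 = 7.44×10⁻³⁵ / (4.61×10⁻²)^2 = 3.50×10⁻³²
[CO₃²⁻] = 3.27×10⁻¹¹ mol L⁻¹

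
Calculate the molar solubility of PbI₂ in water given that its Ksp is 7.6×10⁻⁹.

PbI₂(s) ⇌ Pb²⁺(aq) + 2 I⁻(aq)
For each mole of PbI₂ that dissolves per liter, [Pb²⁺] = s and [I⁻] = 2s; let s denote this solubility.
Ksp = [Pb²⁺][I⁻]^2 = s · (2s)^2 = 4s^3
4s^3 = 7.6×10⁻⁹  ⇒  s^3 = 1.9×10⁻⁹
s = 1.2×10⁻³ M

1.2×10⁻³ M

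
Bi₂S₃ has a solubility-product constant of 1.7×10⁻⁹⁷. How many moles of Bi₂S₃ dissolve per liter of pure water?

Bi₂S₃(s) ⇌ 2 Bi³⁺(aq) + 3 S²⁻(aq)
If s mol/L of Bi₂S₃ dissolves, [Bi³⁺] = 2s and [S²⁻] = 3s.
Ksp = [Bi³⁺]^2[S²⁻]^3 = (2s)^2 · (3s)^3 = 108s^5
108s^5 = 1.7×10⁻⁹⁷  ⇒  s^5 = 1.6×10⁻⁹⁹
s = (1.6×10⁻⁹⁹)^(1/5) = 1.7×10⁻²⁰ mol/L

1.7×10⁻²⁰ M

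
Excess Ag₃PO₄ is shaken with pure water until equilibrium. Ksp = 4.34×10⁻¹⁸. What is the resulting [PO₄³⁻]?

Ag₃PO₄(s) ⇌ 3 Ag⁺(aq) + PO₄³⁻(aq)
For each mole of Ag₃PO₄ that dissolves per liter, [Ag⁺] = 3s and [PO₄³⁻] = s; let s denote this solubility.
Ksp = [Ag⁺]^3[PO₄³⁻] = (3s)^3 · s = 27s^4 = 4.34×10⁻¹⁸
s = 2.00×10⁻⁵ M
[PO₄³⁻] = s = 2.00×10⁻⁵ M

2.00×10⁻⁵ M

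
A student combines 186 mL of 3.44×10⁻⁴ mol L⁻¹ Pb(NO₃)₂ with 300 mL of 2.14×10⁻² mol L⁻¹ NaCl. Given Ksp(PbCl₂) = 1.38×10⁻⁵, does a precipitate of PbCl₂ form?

No

Total volume after mixing = 186 + 300 = 486 mL.
[Pb²⁺] = (3.44×10⁻⁴)(186)/486 = 1.32×10⁻⁴ mol L⁻¹
[Cl⁻] = (2.14×10⁻²)(300)/486 = 1.32×10⁻² mol L⁻¹
Q = [Pb²⁺][Cl⁻]^2 = 2.30×10⁻⁸
Since Q (2.30×10⁻⁸) is less than Ksp (1.38×10⁻⁵), no PbCl₂ precipitates.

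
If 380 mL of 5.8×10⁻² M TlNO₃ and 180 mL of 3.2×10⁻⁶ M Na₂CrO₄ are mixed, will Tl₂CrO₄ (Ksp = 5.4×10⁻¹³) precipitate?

The combined volume is 560 mL.
[Tl⁺] = (5.8×10⁻²)(380)/560 = 3.9×10⁻² M
[CrO₄²⁻] = (3.2×10⁻⁶)(180)/560 = 1.0×10⁻⁶ M
Q = [Tl⁺]^2[CrO₄²⁻] = 1.6×10⁻⁹
Because Q > Ksp (1.6×10⁻⁹ vs 5.4×10⁻¹³), a precipitate of Tl₂CrO₄ forms.

Yes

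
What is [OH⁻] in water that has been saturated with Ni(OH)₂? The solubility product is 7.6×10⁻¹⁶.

Ni(OH)₂(s) ⇌ Ni²⁺(aq) + 2 OH⁻(aq)
Let s be the molar solubility. Then [Ni²⁺] = s and [OH⁻] = 2s.
Ksp = [Ni²⁺][OH⁻]^2 = s · (2s)^2 = 4s^3 = 7.6×10⁻¹⁶
s = 5.7×10⁻⁶ mol/L
[OH⁻] = 2s = 1.1×10⁻⁵ mol/L

1.1×10⁻⁵ M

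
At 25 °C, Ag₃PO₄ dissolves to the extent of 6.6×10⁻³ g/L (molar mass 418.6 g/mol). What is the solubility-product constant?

Convert to molarity: s = 6.6×10⁻³ / 418.6 = 1.577×10⁻⁵ mol/L
Ag₃PO₄(s) ⇌ 3 Ag⁺(aq) + PO₄³⁻(aq)
With molar solubility s: [Ag⁺] = 3s, [PO₄³⁻] = s.
Ksp = [Ag⁺]^3[PO₄³⁻] = (3s)^3 · s = 27s^4
Ksp = 27 × (1.577×10⁻⁵)^4 = 1.7×10⁻¹⁸

Ksp = 1.7×10⁻¹⁸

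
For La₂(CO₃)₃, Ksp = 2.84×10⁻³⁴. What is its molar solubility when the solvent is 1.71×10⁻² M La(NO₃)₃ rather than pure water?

3.30×10⁻¹¹ M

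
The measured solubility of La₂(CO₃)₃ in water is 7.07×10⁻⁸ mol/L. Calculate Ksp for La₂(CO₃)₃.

La₂(CO₃)₃(s) ⇌ 2 La³⁺(aq) + 3 CO₃²⁻(aq)
For each mole of La₂(CO₃)₃ that dissolves per liter, [La³⁺] = 2s and [CO₃²⁻] = 3s; let s denote this solubility.
Ksp = [La³⁺]^2[CO₃²⁻]^3 = (2s)^2 · (3s)^3 = 108s^5
Ksp = 108 × (7.07×10⁻⁸)^5 = 1.91×10⁻³⁴

Ksp = 1.91×10⁻³⁴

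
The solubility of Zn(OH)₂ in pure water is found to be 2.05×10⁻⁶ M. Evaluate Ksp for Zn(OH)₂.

Zn(OH)₂(s) ⇌ Zn²⁺(aq) + 2 OH⁻(aq)
Let s be the molar solubility. Then [Zn²⁺] = s and [OH⁻] = 2s.
Ksp = [Zn²⁺][OH⁻]^2 = s · (2s)^2 = 4s^3
Ksp = 4 × (2.05×10⁻⁶)^3 = 3.45×10⁻¹⁷

Ksp = 3.45×10⁻¹⁷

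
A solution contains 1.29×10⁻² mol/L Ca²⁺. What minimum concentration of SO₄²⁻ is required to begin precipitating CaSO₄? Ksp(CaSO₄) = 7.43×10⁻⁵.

The threshold for precipitation is Q = Ksp.
CaSO₄(s) ⇌ Ca²⁺(aq) + SO₄²⁻(aq)
Ksp = [Ca²⁺][SO₄²⁻] = [SO₄²⁻](1.29×10⁻²)
[SO₄²⁻] = 7.43×10⁻⁵ / (1.29×10⁻²) = 5.76×10⁻³
[SO₄²⁻] = 5.76×10⁻³ mol/L

5.76×10⁻³ M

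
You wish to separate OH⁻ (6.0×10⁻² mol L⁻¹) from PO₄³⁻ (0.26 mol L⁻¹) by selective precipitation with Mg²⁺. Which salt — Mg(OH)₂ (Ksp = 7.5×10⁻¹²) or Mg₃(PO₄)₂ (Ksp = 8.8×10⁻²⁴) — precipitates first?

Mg(OH)₂

Precipitation begins when Q = Ksp.
For Mg(OH)₂: [Mg²⁺] = (Ksp/[OH⁻]^2) = 2.1×10⁻⁹ mol L⁻¹
For Mg₃(PO₄)₂: [Mg²⁺] = (Ksp/[PO₄³⁻]^2)^(1/3) = 5.1×10⁻⁸ mol L⁻¹
Mg(OH)₂ requires the lower [Mg²⁺], so it precipitates first.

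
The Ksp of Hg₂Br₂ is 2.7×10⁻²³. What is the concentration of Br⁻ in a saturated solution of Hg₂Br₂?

Hg₂Br₂(s) ⇌ Hg₂²⁺(aq) + 2 Br⁻(aq)
Let s be the molar solubility. Then [Hg₂²⁺] = s and [Br⁻] = 2s.
Ksp = [Hg₂²⁺][Br⁻]^2 = s · (2s)^2 = 4s^3 = 2.7×10⁻²³
s = 1.9×10⁻⁸ M
[Br⁻] = 2s = 3.8×10⁻⁸ M

3.8×10⁻⁸ M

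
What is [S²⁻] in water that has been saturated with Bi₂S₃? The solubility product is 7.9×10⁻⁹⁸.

Bi₂S₃(s) ⇌ 2 Bi³⁺(aq) + 3 S²⁻(aq)
Let s be the molar solubility. Then [Bi³⁺] = 2s and [S²⁻] = 3s.
Ksp = [Bi³⁺]^2[S²⁻]^3 = (2s)^2 · (3s)^3 = 108s^5 = 7.9×10⁻⁹⁸
s = 1.5×10⁻²⁰ M
[S²⁻] = 3s = 4.5×10⁻²⁰ M

4.5×10⁻²⁰ M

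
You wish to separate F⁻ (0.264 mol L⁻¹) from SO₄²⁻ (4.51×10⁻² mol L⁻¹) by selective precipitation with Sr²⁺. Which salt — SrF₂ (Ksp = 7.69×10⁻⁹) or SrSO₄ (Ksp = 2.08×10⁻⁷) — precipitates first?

Precipitation begins when Q = Ksp.
For SrF₂: [Sr²⁺] = (Ksp/[F⁻]^2) = 1.10×10⁻⁷ mol L⁻¹
For SrSO₄: [Sr²⁺] = (Ksp/[SO₄²⁻]) = 4.61×10⁻⁶ mol L⁻¹
SrF₂ requires the lower [Sr²⁺], so it precipitates first.

SrF₂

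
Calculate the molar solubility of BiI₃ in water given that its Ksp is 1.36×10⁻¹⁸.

1.50×10⁻⁵ M

BiI₃(s) ⇌ Bi³⁺(aq) + 3 I⁻(aq)
For each mole of BiI₃ that dissolves per liter, [Bi³⁺] = s and [I⁻] = 3s; let s denote this solubility.
Ksp = [Bi³⁺][I⁻]^3 = s · (3s)^3 = 27s^4
27s^4 = 1.36×10⁻¹⁸  ⇒  s^4 = 5.04×10⁻²⁰
s = 1.50×10⁻⁵ mol L⁻¹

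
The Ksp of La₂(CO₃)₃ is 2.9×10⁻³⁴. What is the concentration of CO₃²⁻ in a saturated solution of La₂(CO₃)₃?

2.3×10⁻⁷ M

La₂(CO₃)₃(s) ⇌ 2 La³⁺(aq) + 3 CO₃²⁻(aq)
Call the molar solubility s, so that [La³⁺] = 2s and [CO₃²⁻] = 3s.
Ksp = [La³⁺]^2[CO₃²⁻]^3 = (2s)^2 · (3s)^3 = 108s^5 = 2.9×10⁻³⁴
s = 7.7×10⁻⁸ mol/L
[CO₃²⁻] = 3s = 2.3×10⁻⁷ mol/L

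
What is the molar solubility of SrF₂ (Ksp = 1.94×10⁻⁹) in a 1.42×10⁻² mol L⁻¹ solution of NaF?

9.62×10⁻⁶ M

SrF₂(s) ⇌ Sr²⁺(aq) + 2 F⁻(aq)
F⁻ is already present at 1.42×10⁻² mol L⁻¹. If s mol/L of SrF₂ dissolves, [Sr²⁺] = s while [F⁻] ≈ 1.42×10⁻² mol L⁻¹.
Ksp = [Sr²⁺][F⁻]^2 = s(1.42×10⁻²)^2
s = 1.94×10⁻⁹ / (1.42×10⁻²)^2 = 9.62×10⁻⁶
s = 9.62×10⁻⁶ mol L⁻¹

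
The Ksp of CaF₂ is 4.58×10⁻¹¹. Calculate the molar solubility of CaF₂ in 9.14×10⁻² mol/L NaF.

CaF₂(s) ⇌ Ca²⁺(aq) + 2 F⁻(aq)
Let s be the solubility of CaF₂ here. The common ion gives [F⁻] ≈ 9.14×10⁻² mol/L, and [Ca²⁺] = s.
Ksp = [Ca²⁺][F⁻]^2 = s(9.14×10⁻²)^2
s = 4.58×10⁻¹¹ / (9.14×10⁻²)^2 = 5.48×10⁻⁹
s = 5.48×10⁻⁹ mol/L

5.48×10⁻⁹ M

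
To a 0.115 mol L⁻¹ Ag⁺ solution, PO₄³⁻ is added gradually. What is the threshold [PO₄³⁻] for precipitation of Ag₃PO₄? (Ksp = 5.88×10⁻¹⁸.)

3.87×10⁻¹⁵ M

Precipitation begins when Q = Ksp.
Ag₃PO₄(s) ⇌ 3 Ag⁺(aq) + PO₄³⁻(aq)
Ksp = [Ag⁺]^3[PO₄³⁻] = [PO₄³⁻](0.115)^3
[PO₄³⁻] = 5.88×10⁻¹⁸ / (0.115)^3 = 3.87×10⁻¹⁵
[PO₄³⁻] = 3.87×10⁻¹⁵ mol L⁻¹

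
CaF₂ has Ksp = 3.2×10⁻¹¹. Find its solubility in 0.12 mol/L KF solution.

2.2×10⁻⁹ M

CaF₂(s) ⇌ Ca²⁺(aq) + 2 F⁻(aq)
The solution already contains F⁻ at 0.12 mol/L. Let s be the molar solubility of CaF₂.
[F⁻] ≈ 0.12 mol/L (common ion dominates); [Ca²⁺] = s.
Ksp = [Ca²⁺][F⁻]^2 = s(0.12)^2
s = 3.2×10⁻¹¹ / (0.12)^2 = 2.2×10⁻⁹
s = 2.2×10⁻⁹ mol/L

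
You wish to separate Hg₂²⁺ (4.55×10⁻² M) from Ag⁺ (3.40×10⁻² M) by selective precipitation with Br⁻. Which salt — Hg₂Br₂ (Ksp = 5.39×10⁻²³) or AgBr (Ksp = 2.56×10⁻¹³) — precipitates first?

AgBr

Precipitation begins when Q = Ksp.
For Hg₂Br₂: [Br⁻] = (Ksp/[Hg₂²⁺])^(1/2) = 3.44×10⁻¹¹ M
For AgBr: [Br⁻] = (Ksp/[Ag⁺]) = 7.53×10⁻¹² M
AgBr requires the lower [Br⁻], so it precipitates first.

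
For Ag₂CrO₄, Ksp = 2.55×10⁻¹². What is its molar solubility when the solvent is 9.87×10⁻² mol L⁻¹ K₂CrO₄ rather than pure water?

2.54×10⁻⁶ M

Ag₂CrO₄(s) ⇌ 2 Ag⁺(aq) + CrO₄²⁻(aq)
With CrO₄²⁻ already at 9.87×10⁻² mol L⁻¹ and s small, take [CrO₄²⁻] ≈ 9.87×10⁻² mol L⁻¹ and [Ag⁺] = 2s.
Ksp = [Ag⁺]^2[CrO₄²⁻] = (2s)^2(9.87×10⁻²)
(2s)^2 = 2.55×10⁻¹² / (9.87×10⁻²) = 2.58×10⁻¹¹
s = 2.54×10⁻⁶ mol L⁻¹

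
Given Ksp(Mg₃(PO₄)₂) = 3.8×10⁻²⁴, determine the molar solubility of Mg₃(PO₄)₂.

8.1×10⁻⁶ M

Mg₃(PO₄)₂(s) ⇌ 3 Mg²⁺(aq) + 2 PO₄³⁻(aq)
With molar solubility s: [Mg²⁺] = 3s, [PO₄³⁻] = 2s.
Ksp = [Mg²⁺]^3[PO₄³⁻]^2 = (3s)^3 · (2s)^2 = 108s^5
108s^5 = 3.8×10⁻²⁴  ⇒  s^5 = 3.5×10⁻²⁶
s = 8.1×10⁻⁶ mol/L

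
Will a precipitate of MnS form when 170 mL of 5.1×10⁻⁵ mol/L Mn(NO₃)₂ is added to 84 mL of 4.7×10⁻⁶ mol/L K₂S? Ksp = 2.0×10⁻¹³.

Yes

Total volume after mixing = 170 + 84 = 254 mL.
[Mn²⁺] = (5.1×10⁻⁵)(170)/254 = 3.4×10⁻⁵ mol/L
[S²⁻] = (4.7×10⁻⁶)(84)/254 = 1.6×10⁻⁶ mol/L
Q = [Mn²⁺][S²⁻] = 5.3×10⁻¹¹
Since Q (5.3×10⁻¹¹) exceeds Ksp (2.0×10⁻¹³), MnS will precipitate.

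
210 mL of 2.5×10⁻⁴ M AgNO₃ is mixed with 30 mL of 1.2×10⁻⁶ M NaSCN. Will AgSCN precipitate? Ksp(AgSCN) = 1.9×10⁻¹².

Yes

The combined volume is 240 mL.
[Ag⁺] = (2.5×10⁻⁴)(210)/240 = 2.2×10⁻⁴ M
[SCN⁻] = (1.2×10⁻⁶)(30)/240 = 1.5×10⁻⁷ M
Q = [Ag⁺][SCN⁻] = 3.3×10⁻¹¹
Q = 3.3×10⁻¹¹ > Ksp = 1.9×10⁻¹², so the solution is supersaturated and AgSCN precipitates.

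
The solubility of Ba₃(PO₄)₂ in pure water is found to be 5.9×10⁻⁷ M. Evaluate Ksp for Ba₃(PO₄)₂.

Ba₃(PO₄)₂(s) ⇌ 3 Ba²⁺(aq) + 2 PO₄³⁻(aq)
With molar solubility s: [Ba²⁺] = 3s, [PO₄³⁻] = 2s.
Ksp = [Ba²⁺]^3[PO₄³⁻]^2 = (3s)^3 · (2s)^2 = 108s^5
Ksp = 108 × (5.9×10⁻⁷)^5 = 7.7×10⁻³⁰

Ksp = 7.7×10⁻³⁰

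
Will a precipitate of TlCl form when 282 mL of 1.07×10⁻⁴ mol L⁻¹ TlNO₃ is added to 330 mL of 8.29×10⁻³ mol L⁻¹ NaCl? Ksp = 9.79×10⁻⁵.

No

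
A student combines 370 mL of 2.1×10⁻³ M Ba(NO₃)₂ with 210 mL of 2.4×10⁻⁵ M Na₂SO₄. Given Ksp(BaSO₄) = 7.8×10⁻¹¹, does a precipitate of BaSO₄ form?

The combined volume is 580 mL.
[Ba²⁺] = (2.1×10⁻³)(370)/580 = 1.3×10⁻³ M
[SO₄²⁻] = (2.4×10⁻⁵)(210)/580 = 8.7×10⁻⁶ M
Q = [Ba²⁺][SO₄²⁻] = 1.2×10⁻⁸
Since Q (1.2×10⁻⁸) exceeds Ksp (7.8×10⁻¹¹), BaSO₄ will precipitate.

Yes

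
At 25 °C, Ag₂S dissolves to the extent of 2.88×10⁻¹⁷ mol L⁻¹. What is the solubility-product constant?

Ag₂S(s) ⇌ 2 Ag⁺(aq) + S²⁻(aq)
Let s be the molar solubility. Then [Ag⁺] = 2s and [S²⁻] = s.
Ksp = [Ag⁺]^2[S²⁻] = (2s)^2 · s = 4s^3
Ksp = 4 × (2.88×10⁻¹⁷)^3 = 9.56×10⁻⁵⁰

Ksp = 9.56×10⁻⁵⁰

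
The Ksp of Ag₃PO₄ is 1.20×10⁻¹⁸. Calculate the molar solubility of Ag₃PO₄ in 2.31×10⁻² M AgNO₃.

9.74×10⁻¹⁴ M

Ag₃PO₄(s) ⇌ 3 Ag⁺(aq) + PO₄³⁻(aq)
Let s be the solubility of Ag₃PO₄ here. The common ion gives [Ag⁺] ≈ 2.31×10⁻² M, and [PO₄³⁻] = s.
Ksp = [Ag⁺]^3[PO₄³⁻] = (2.31×10⁻²)^3s
s = 1.20×10⁻¹⁸ / (2.31×10⁻²)^3 = 9.74×10⁻¹⁴
s = 9.74×10⁻¹⁴ M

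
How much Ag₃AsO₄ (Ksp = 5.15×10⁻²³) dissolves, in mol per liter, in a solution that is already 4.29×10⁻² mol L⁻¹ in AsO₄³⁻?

Ag₃AsO₄(s) ⇌ 3 Ag⁺(aq) + AsO₄³⁻(aq)
With AsO₄³⁻ already at 4.29×10⁻² mol L⁻¹ and s small, take [AsO₄³⁻] ≈ 4.29×10⁻² mol L⁻¹ and [Ag⁺] = 3s.
Ksp = [Ag⁺]^3[AsO₄³⁻] = (3s)^3(4.29×10⁻²)
(3s)^3 = 5.15×10⁻²³ / (4.29×10⁻²) = 1.20×10⁻²¹
s = 3.54×10⁻⁸ mol L⁻¹

3.54×10⁻⁸ M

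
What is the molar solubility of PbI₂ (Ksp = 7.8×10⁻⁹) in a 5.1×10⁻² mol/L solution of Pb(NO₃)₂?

PbI₂(s) ⇌ Pb²⁺(aq) + 2 I⁻(aq)
Pb²⁺ is already present at 5.1×10⁻² mol/L. If s mol/L of PbI₂ dissolves, [I⁻] = 2s while [Pb²⁺] ≈ 5.1×10⁻² mol/L.
Ksp = [Pb²⁺][I⁻]^2 = (5.1×10⁻²)(2s)^2
(2s)^2 = 7.8×10⁻⁹ / (5.1×10⁻²) = 1.5×10⁻⁷
s = 2.0×10⁻⁴ mol/L

2.0×10⁻⁴ M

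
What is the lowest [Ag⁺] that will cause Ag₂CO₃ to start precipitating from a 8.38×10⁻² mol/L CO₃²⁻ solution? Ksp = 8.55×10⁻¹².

Precipitation of each salt begins when its ion product equals Ksp.
Ag₂CO₃(s) ⇌ 2 Ag⁺(aq) + CO₃²⁻(aq)
Ksp = [Ag⁺]^2[CO₃²⁻] = [Ag⁺]^2(8.38×10⁻²)
[Ag⁺]^2 = 8.55×10⁻¹² / (8.38×10⁻²) = 1.02×10⁻¹⁰
[Ag⁺] = 1.01×10⁻⁵ mol/L

1.01×10⁻⁵ M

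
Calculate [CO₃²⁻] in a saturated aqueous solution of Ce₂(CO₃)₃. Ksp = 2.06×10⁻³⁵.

1.36×10⁻⁷ M

Ce₂(CO₃)₃(s) ⇌ 2 Ce³⁺(aq) + 3 CO₃²⁻(aq)
With molar solubility s: [Ce³⁺] = 2s, [CO₃²⁻] = 3s.
Ksp = [Ce³⁺]^2[CO₃²⁻]^3 = (2s)^2 · (3s)^3 = 108s^5 = 2.06×10⁻³⁵
s = 4.53×10⁻⁸ mol/L
[CO₃²⁻] = 3s = 1.36×10⁻⁷ mol/L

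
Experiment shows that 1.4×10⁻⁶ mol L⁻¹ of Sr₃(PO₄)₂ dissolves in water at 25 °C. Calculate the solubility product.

Ksp = 5.8×10⁻²⁸

Sr₃(PO₄)₂(s) ⇌ 3 Sr²⁺(aq) + 2 PO₄³⁻(aq)
Let s be the molar solubility. Then [Sr²⁺] = 3s and [PO₄³⁻] = 2s.
Ksp = [Sr²⁺]^3[PO₄³⁻]^2 = (3s)^3 · (2s)^2 = 108s^5
Ksp = 108 × (1.4×10⁻⁶)^5 = 5.8×10⁻²⁸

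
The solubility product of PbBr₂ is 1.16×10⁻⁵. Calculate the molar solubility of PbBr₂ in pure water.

PbBr₂(s) ⇌ Pb²⁺(aq) + 2 Br⁻(aq)
For each mole of PbBr₂ that dissolves per liter, [Pb²⁺] = s and [Br⁻] = 2s; let s denote this solubility.
Ksp = [Pb²⁺][Br⁻]^2 = s · (2s)^2 = 4s^3
4s^3 = 1.16×10⁻⁵  ⇒  s^3 = 2.90×10⁻⁶
s = 1.43×10⁻² M

1.43×10⁻² M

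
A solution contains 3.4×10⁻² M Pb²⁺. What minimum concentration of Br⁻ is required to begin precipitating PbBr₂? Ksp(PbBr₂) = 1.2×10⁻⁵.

1.9×10⁻² M

The threshold for precipitation is Q = Ksp.
PbBr₂(s) ⇌ Pb²⁺(aq) + 2 Br⁻(aq)
Ksp = [Pb²⁺][Br⁻]^2 = [Br⁻]^2(3.4×10⁻²)
[Br⁻]^2 = 1.2×10⁻⁵ / (3.4×10⁻²) = 3.5×10⁻⁴
[Br⁻] = 1.9×10⁻² M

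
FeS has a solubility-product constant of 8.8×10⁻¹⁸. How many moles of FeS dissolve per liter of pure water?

3.0×10⁻⁹ M

FeS(s) ⇌ Fe²⁺(aq) + S²⁻(aq)
With molar solubility s: [Fe²⁺] = s, [S²⁻] = s.
Ksp = [Fe²⁺][S²⁻] = s · s = s^2
s^2 = 8.8×10⁻¹⁸
Taking the 2nd root, s = 3.0×10⁻⁹ mol/L.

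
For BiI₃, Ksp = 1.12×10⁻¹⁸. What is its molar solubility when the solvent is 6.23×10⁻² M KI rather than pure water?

4.63×10⁻¹⁵ M

BiI₃(s) ⇌ Bi³⁺(aq) + 3 I⁻(aq)
I⁻ is already present at 6.23×10⁻² M. If s mol/L of BiI₃ dissolves, [Bi³⁺] = s while [I⁻] ≈ 6.23×10⁻² M.
Ksp = [Bi³⁺][I⁻]^3 = s(6.23×10⁻²)^3
s = 1.12×10⁻¹⁸ / (6.23×10⁻²)^3 = 4.63×10⁻¹⁵
s = 4.63×10⁻¹⁵ M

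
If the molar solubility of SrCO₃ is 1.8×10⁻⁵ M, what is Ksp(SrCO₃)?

SrCO₃(s) ⇌ Sr²⁺(aq) + CO₃²⁻(aq)
With molar solubility s: [Sr²⁺] = s, [CO₃²⁻] = s.
Ksp = [Sr²⁺][CO₃²⁻] = s · s = s^2
Ksp = (1.8×10⁻⁵)^2 = 3.2×10⁻¹⁰

Ksp = 3.2×10⁻¹⁰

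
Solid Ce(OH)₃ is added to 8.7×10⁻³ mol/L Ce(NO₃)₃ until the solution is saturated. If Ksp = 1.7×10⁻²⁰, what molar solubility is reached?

4.2×10⁻⁷ M

Ce(OH)₃(s) ⇌ Ce³⁺(aq) + 3 OH⁻(aq)
The solution already contains Ce³⁺ at 8.7×10⁻³ mol/L. Let s be the molar solubility of Ce(OH)₃.
[Ce³⁺] ≈ 8.7×10⁻³ mol/L (common ion dominates); [OH⁻] = 3s.
Ksp = [Ce³⁺][OH⁻]^3 = (8.7×10⁻³)(3s)^3
(3s)^3 = 1.7×10⁻²⁰ / (8.7×10⁻³) = 2.0×10⁻¹⁸
s = 4.2×10⁻⁷ mol/L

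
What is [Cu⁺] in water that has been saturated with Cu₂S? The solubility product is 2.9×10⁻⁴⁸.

Cu₂S(s) ⇌ 2 Cu⁺(aq) + S²⁻(aq)
Let s be the molar solubility. Then [Cu⁺] = 2s and [S²⁻] = s.
Ksp = [Cu⁺]^2[S²⁻] = (2s)^2 · s = 4s^3 = 2.9×10⁻⁴⁸
s = 9.0×10⁻¹⁷ mol L⁻¹
[Cu⁺] = 2s = 1.8×10⁻¹⁶ mol L⁻¹

1.8×10⁻¹⁶ M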